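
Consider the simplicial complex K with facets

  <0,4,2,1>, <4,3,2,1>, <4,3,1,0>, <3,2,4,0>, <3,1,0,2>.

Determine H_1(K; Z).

Order the vertices as 0 < 1 < 2 < 3 < 4. Listing each simplex with vertices in this order, K has dimension 3 with simplices:

  0-simplices (5): [0], [1], [2], [3], [4]
  1-simplices (10): [0,1], [0,2], [0,3], [0,4], [1,2], [1,3], [1,4], [2,3], [2,4], [3,4]
  2-simplices (10): [0,1,2], [0,1,3], [0,1,4], [0,2,3], [0,2,4], [0,3,4], [1,2,3], [1,2,4], [1,3,4], [2,3,4]
  3-simplices (5): [0,1,2,3], [0,1,2,4], [0,1,3,4], [0,2,3,4], [1,2,3,4]

giving chain groups C_0 ≅ Z^5, C_1 ≅ Z^10, C_2 ≅ Z^10, C_3 ≅ Z^5.

The boundary map ∂_1: C_1 → C_0 is given by ∂[p,q] = [q] − [p]. For instance
  ∂[2,3] = [3] − [2].
The 5×10 boundary matrix has rank 4 and Smith normal form diag(1,1,1,1).

The boundary map ∂_2: C_2 → C_1 maps a triangle to the signed sum of its edges. For instance
  ∂[0,1,3] = [1,3] − [0,3] + [0,1],
  ∂[2,3,4] = [3,4] − [2,4] + [2,3].
This gives a 10×10 integer matrix of rank 6; reducing to Smith normal form yields diagonal entries (1,1,1,1,1,1).

Boundary ∂_3: C_3 → C_2 sends each 3-simplex σ to the alternating sum Σ_i (−1)^i (σ with its i-th vertex removed). For instance
  ∂[0,1,2,3] = [1,2,3] − [0,2,3] + [0,1,3] − [0,1,2],
  ∂[0,1,2,4] = [1,2,4] − [0,2,4] + [0,1,4] − [0,1,2].
As a 10×5 matrix over Z this has rank 4, with invariant factors (1,1,1,1).

From H_k ≅ ker(∂_k) / im(∂_{k+1}) we obtain:

  H_1: rank ker ∂_1 − rank ∂_2 = (10 − 4) − 6 = 0, and the invariant factors of ∂_2 are all 1, so H_1 = 0.

H_1 ≅ 0.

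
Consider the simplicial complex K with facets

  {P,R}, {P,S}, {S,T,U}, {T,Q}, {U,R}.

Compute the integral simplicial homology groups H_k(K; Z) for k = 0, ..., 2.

K has 6 vertices, 7 edges, 1 triangle.
rank ∂_0 = 0, rank ∂_1 = 5 ⇒ b_0 = 6 − 0 − 5 = 1; all invariant factors of ∂_1 are 1 so no torsion. So H_0 = Z.
rank ∂_1 = 5, rank ∂_2 = 1 ⇒ b_1 = 7 − 5 − 1 = 1; all invariant factors of ∂_2 are 1 so no torsion. So H_1 = Z.
rank ∂_2 = 1, rank ∂_3 = 0 ⇒ b_2 = 1 − 1 − 0 = 0. So H_2 = 0.

H_0 ≅ Z,  H_1 ≅ Z,  H_2 = 0.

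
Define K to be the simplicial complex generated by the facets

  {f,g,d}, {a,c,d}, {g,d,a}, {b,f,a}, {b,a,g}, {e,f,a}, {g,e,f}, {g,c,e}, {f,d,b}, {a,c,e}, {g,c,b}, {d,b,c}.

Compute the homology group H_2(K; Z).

H_2 = 0.

K has 7 vertices, 18 edges, 12 triangles.
rank ∂_2 = 12, rank ∂_3 = 0 ⇒ b_2 = 12 − 12 − 0 = 0. So H_2 ≅ 0.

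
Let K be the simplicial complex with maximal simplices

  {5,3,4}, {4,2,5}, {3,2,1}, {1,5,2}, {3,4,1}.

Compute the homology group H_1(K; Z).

Order the vertices as 1 < 2 < 3 < 4 < 5. Listing each simplex with vertices in this order, K has dimension 2 with simplices:

  0-simplices (5): [1], [2], [3], [4], [5]
  1-simplices (10): [1,2], [1,3], [1,4], [1,5], [2,3], [2,4], [2,5], [3,4], [3,5], [4,5]
  2-simplices (5): [1,2,3], [1,2,5], [1,3,4], [2,4,5], [3,4,5]

giving chain groups C_0 ≅ Z^5, C_1 ≅ Z^10, C_2 ≅ Z^5.

Boundary ∂_1: C_1 → C_0 is given by ∂[p,q] = [q] − [p].
This gives a 5×10 integer matrix of rank 4; reducing to Smith normal form yields diagonal entries (1,1,1,1).

∂_2: C_2 → C_1 sends each 2-simplex [p,q,r] to [q,r] − [p,r] + [p,q]. For instance
  ∂[1,3,4] = [3,4] − [1,4] + [1,3],
  ∂[1,2,3] = [2,3] − [1,3] + [1,2].
The resulting 10×5 matrix has rank 5, and its Smith normal form has invariant factors (1,1,1,1,1).

Computing H_k = (kernel of ∂_k) / (image of ∂_{k+1}):

  H_1: rank ker ∂_1 − rank ∂_2 = (10 − 4) − 5 = 1, and the invariant factors of ∂_2 are all 1, so H_1 = Z.

H_1 = Z.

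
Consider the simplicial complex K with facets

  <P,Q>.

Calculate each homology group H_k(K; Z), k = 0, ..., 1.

K has 2 vertices, 1 edge.
rank ∂_0 = 0, rank ∂_1 = 1 ⇒ b_0 = 2 − 0 − 1 = 1; all invariant factors of ∂_1 are 1 so no torsion. So H_0 ≅ Z.
rank ∂_1 = 1, rank ∂_2 = 0 ⇒ b_1 = 1 − 1 − 0 = 0. So H_1 ≅ 0.

H_0 ≅ Z,  H_1 = 0.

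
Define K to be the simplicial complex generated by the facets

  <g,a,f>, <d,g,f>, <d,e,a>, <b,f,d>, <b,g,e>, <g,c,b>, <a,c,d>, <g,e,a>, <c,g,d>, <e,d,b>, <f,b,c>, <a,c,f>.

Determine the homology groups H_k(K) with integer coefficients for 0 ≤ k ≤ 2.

Take the total order a < b < c < d < e < f < g on the vertex set. Then K (dimension 2) consists of the simplices:

  0-simplices (7): a, b, c, d, e, f, g
  1-simplices (18): ac, ad, ae, af, ag, bc, bd, be, bf, bg, cd, cf, cg, de, df, dg, eg, fg
  2-simplices (12): acd, acf, ade, aeg, afg, bcf, bcg, bde, bdf, beg, cdg, dfg

so the chain groups are C_0 ≅ Z^7, C_1 ≅ Z^18, C_2 ≅ Z^12.

The boundary map ∂_1: C_1 → C_0 sends each edge [p,q] (with p < q) to q − p.
This gives a 7×18 integer matrix of rank 6; reducing to Smith normal form yields diagonal entries (1,1,1,1,1,1).

Boundary ∂_2: C_2 → C_1 maps a triangle to the signed sum of its edges. For instance
  ∂beg = eg − bg + be,
  ∂bde = de − be + bd.
The 18×12 boundary matrix has rank 12 and Smith normal form diag(1,1,1,1,1,1,1,1,1,1,1,2).

From H_k ≅ ker(∂_k) / im(∂_{k+1}) we obtain:

  H_0: rank C_0 − rank ∂_1 = 7 − 6 = 1, and the invariant factors of ∂_1 are all 1, so H_0 ≅ Z.
  H_1: rank ker ∂_1 − rank ∂_2 = (18 − 6) − 12 = 0, and ∂_2 has invariant factor 2 > 1, so H_1 ≅ Z/2Z.
  H_2: rank ker ∂_2 − rank ∂_3 = (12 − 12) − 0 = 0, and there is no ∂_3, so H_2 ≅ 0.

H_0 ≅ Z,  H_1 ≅ Z/2Z,  H_2 = 0.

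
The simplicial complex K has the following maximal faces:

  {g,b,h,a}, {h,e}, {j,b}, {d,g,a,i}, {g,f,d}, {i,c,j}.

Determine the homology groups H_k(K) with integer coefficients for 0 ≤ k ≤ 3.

Order the vertices as a < b < c < d < e < f < g < h < i < j. Listing each simplex with vertices in this order, K has dimension 3 with simplices:

  0-simplices (10): a, b, c, d, e, f, g, h, i, j
  1-simplices (18): ab, ad, ag, ah, ai, bg, bh, bj, ci, cj, df, dg, di, eh, fg, gh, gi, ij
  2-simplices (10): abg, abh, adg, adi, agh, agi, bgh, cij, dfg, dgi
  3-simplices (2): abgh, adgi

so the chain groups are C_0 ≅ Z^10, C_1 ≅ Z^18, C_2 ≅ Z^10, C_3 ≅ Z^2.

The boundary map ∂_1: C_1 → C_0 maps an edge to its endpoints' difference, ∂[p,q] = q − p. For instance
  ∂ab = b − a.
As a 10×18 matrix over Z this has rank 9, with invariant factors (1,1,1,1,1,1,1,1,1).

Boundary ∂_2: C_2 → C_1 sends each 2-simplex [p,q,r] to [q,r] − [p,r] + [p,q]. For instance
  ∂abg = bg − ag + ab,
  ∂agh = gh − ah + ag.
This gives a 18×10 integer matrix of rank 8; reducing to Smith normal form yields diagonal entries (1,1,1,1,1,1,1,1).

∂_3: C_3 → C_2 sends each 3-simplex σ to the alternating sum Σ_i (−1)^i (σ with its i-th vertex removed). For instance
  ∂abgh = bgh − agh + abh − abg,
  ∂adgi = dgi − agi + adi − adg.
The 10×2 boundary matrix has rank 2 and Smith normal form diag(1,1).

Now H_k = ker ∂_k / im ∂_{k+1}, so:

  H_0: rank C_0 − rank ∂_1 = 10 − 9 = 1, and the invariant factors of ∂_1 are all 1, so H_0 = Z.
  H_1: rank ker ∂_1 − rank ∂_2 = (18 − 9) − 8 = 1, and the invariant factors of ∂_2 are all 1, so H_1 = Z.
  H_2: rank ker ∂_2 − rank ∂_3 = (10 − 8) − 2 = 0, and the invariant factors of ∂_3 are all 1, so H_2 = 0.
  H_3: rank ker ∂_3 − rank ∂_4 = (2 − 2) − 0 = 0, and there is no ∂_4, so H_3 = 0.

H_0 = Z,  H_1 = Z,  H_2 = 0,  H_3 = 0.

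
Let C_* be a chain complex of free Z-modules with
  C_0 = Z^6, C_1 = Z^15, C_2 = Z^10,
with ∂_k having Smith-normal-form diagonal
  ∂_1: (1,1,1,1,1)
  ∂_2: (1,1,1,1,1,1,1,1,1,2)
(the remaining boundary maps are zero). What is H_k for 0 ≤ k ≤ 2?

H_0 ≅ Z,  H_1 ≅ Z/2,  H_2 = 0.

H_0: b_0 = 6 − 0 − 5 = 1; torsion from ∂_1 factors > 1: none. So H_0 ≅ Z.
H_1: b_1 = 15 − 5 − 10 = 0; torsion from ∂_2 factors > 1: [2]. So H_1 ≅ Z/2.
H_2: b_2 = 10 − 10 − 0 = 0; torsion from ∂_3 factors > 1: none. So H_2 ≅ 0.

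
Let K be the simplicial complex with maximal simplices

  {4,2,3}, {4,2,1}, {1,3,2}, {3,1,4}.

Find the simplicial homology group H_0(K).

Order the vertices as 1 < 2 < 3 < 4. Listing each simplex with vertices in this order, K has dimension 2 with simplices:

  0-simplices (4): [1], [2], [3], [4]
  1-simplices (6): [1,2], [1,3], [1,4], [2,3], [2,4], [3,4]
  2-simplices (4): [1,2,3], [1,2,4], [1,3,4], [2,3,4]

Hence C_0 ≅ Z^4, C_1 ≅ Z^6, C_2 ≅ Z^4.

∂_1: C_1 → C_0 is given by ∂[p,q] = [q] − [p]. For instance
  ∂[2,3] = [3] − [2].
The resulting 4×6 matrix has rank 3, and its Smith normal form has invariant factors (1,1,1).

The boundary map ∂_2: C_2 → C_1 acts by ∂[p,q,r] = [q,r] − [p,r] + [p,q]. For instance
  ∂[1,3,4] = [3,4] − [1,4] + [1,3],
  ∂[1,2,4] = [2,4] − [1,4] + [1,2].
The 6×4 boundary matrix has rank 3 and Smith normal form diag(1,1,1).

Computing H_k = (kernel of ∂_k) / (image of ∂_{k+1}):

  H_0: rank C_0 − rank ∂_1 = 4 − 3 = 1, and the invariant factors of ∂_1 are all 1, so H_0 ≅ Z.

H_0 = Z.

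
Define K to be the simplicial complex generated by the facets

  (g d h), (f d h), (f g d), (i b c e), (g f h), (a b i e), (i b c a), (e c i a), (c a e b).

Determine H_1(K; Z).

Take the total order a < b < c < d < e < f < g < h < i on the vertex set. Then K (dimension 3) consists of the simplices:

  0-simplices (9): a, b, c, d, e, f, g, h, i
  1-simplices (16): ab, ac, ae, ai, bc, be, bi, ce, ci, df, dg, dh, ei, fg, fh, gh
  2-simplices (14): abc, abe, abi, ace, aci, aei, bce, bci, bei, cei, dfg, dfh, dgh, fgh
  3-simplices (5): abce, abci, abei, acei, bcei

giving chain groups C_0 ≅ Z^9, C_1 ≅ Z^16, C_2 ≅ Z^14, C_3 ≅ Z^5.

Boundary ∂_1: C_1 → C_0 sends each edge [p,q] (with p < q) to q − p. For instance
  ∂df = f − d.
As a 9×16 matrix over Z this has rank 7, with invariant factors (1,1,1,1,1,1,1).

The boundary map ∂_2: C_2 → C_1 sends each 2-simplex [p,q,r] to [q,r] − [p,r] + [p,q]. For instance
  ∂fgh = gh − fh + fg,
  ∂aei = ei − ai + ae.
The 16×14 boundary matrix has rank 9 and Smith normal form diag(1,1,1,1,1,1,1,1,1).

Boundary ∂_3: C_3 → C_2 sends each 3-simplex σ to the alternating sum Σ_i (−1)^i (σ with its i-th vertex removed). For instance
  ∂acei = cei − aei + aci − ace,
  ∂abci = bci − aci + abi − abc.
The resulting 14×5 matrix has rank 4, and its Smith normal form has invariant factors (1,1,1,1).

From H_k ≅ ker(∂_k) / im(∂_{k+1}) we obtain:

  H_1: rank ker ∂_1 − rank ∂_2 = (16 − 7) − 9 = 0, and the invariant factors of ∂_2 are all 1, so H_1 = 0.

(K is a triangulation of the disjoint union of the 2-sphere S^2 and the 3-sphere S^3.)

H_1 ≅ 0.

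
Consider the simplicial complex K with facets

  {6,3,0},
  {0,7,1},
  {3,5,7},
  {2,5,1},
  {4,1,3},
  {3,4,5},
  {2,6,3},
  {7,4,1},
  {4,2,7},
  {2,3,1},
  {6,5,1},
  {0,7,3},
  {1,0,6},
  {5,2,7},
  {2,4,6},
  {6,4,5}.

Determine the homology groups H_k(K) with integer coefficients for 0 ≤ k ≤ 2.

Take the total order 0 < 1 < 2 < 3 < 4 < 5 < 6 < 7 on the vertex set. Then K (dimension 2) consists of the simplices:

  0-simplices (8): [0], [1], [2], [3], [4], [5], [6], [7]
  1-simplices (24): (24 of them)
  2-simplices (16): [0,1,6], [0,1,7], [0,3,6], [0,3,7], [1,2,3], [1,2,5], [1,3,4], [1,4,7], [1,5,6], [2,3,6], [2,4,6], [2,4,7], [2,5,7], [3,4,5], [3,5,7], [4,5,6]

so the chain groups are C_0 ≅ Z^8, C_1 ≅ Z^24, C_2 ≅ Z^16.

Boundary ∂_1: C_1 → C_0 is given by ∂[p,q] = [q] − [p].
This gives a 8×24 integer matrix of rank 7; reducing to Smith normal form yields diagonal entries (1,1,1,1,1,1,1).

Boundary ∂_2: C_2 → C_1 maps a triangle to the signed sum of its edges. For instance
  ∂[1,3,4] = [3,4] − [1,4] + [1,3],
  ∂[0,3,6] = [3,6] − [0,6] + [0,3].
The 24×16 boundary matrix has rank 15 and Smith normal form diag(1,1,1,1,1,1,1,1,1,1,1,1,1,1,1).

From H_k ≅ ker(∂_k) / im(∂_{k+1}) we obtain:

  H_0: rank C_0 − rank ∂_1 = 8 − 7 = 1, and the invariant factors of ∂_1 are all 1, so H_0 ≅ Z.
  H_1: rank ker ∂_1 − rank ∂_2 = (24 − 7) − 15 = 2, and the invariant factors of ∂_2 are all 1, so H_1 ≅ Z^2.
  H_2: rank ker ∂_2 − rank ∂_3 = (16 − 15) − 0 = 1, and there is no ∂_3, so H_2 ≅ Z.

H_0 = Z,  H_1 = Z^2,  H_2 = Z.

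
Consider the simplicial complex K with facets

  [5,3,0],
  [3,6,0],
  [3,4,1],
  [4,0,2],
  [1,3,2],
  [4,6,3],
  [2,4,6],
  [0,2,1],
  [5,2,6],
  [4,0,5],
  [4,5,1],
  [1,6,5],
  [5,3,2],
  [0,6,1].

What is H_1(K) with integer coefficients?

H_1 ≅ Z^2.

Fix the vertex order 0 < 1 < 2 < 3 < 4 < 5 < 6 and write every simplex with vertices in increasing order. Then dim K = 2 and the simplices of K are:

  0-simplices (7): [0], [1], [2], [3], [4], [5], [6]
  1-simplices (21): [0,1], [0,2], [0,3], [0,4], [0,5], [0,6], [1,2], [1,3], [1,4], [1,5], [1,6], [2,3], [2,4], [2,5], [2,6], [3,4], [3,5], [3,6], [4,5], [4,6], [5,6]
  2-simplices (14): [0,1,2], [0,1,6], [0,2,4], [0,3,5], [0,3,6], [0,4,5], [1,2,3], [1,3,4], [1,4,5], [1,5,6], [2,3,5], [2,4,6], [2,5,6], [3,4,6]

giving chain groups C_0 ≅ Z^7, C_1 ≅ Z^21, C_2 ≅ Z^14.

Boundary ∂_1: C_1 → C_0 sends each edge [p,q] (with p < q) to q − p.
This gives a 7×21 integer matrix of rank 6; reducing to Smith normal form yields diagonal entries (1,1,1,1,1,1).

Boundary ∂_2: C_2 → C_1 acts by ∂[p,q,r] = [q,r] − [p,r] + [p,q]. For instance
  ∂[2,4,6] = [4,6] − [2,6] + [2,4],
  ∂[2,3,5] = [3,5] − [2,5] + [2,3].
The 21×14 boundary matrix has rank 13 and Smith normal form diag(1,1,1,1,1,1,1,1,1,1,1,1,1).

Computing H_k = (kernel of ∂_k) / (image of ∂_{k+1}):

  H_1: rank ker ∂_1 − rank ∂_2 = (21 − 6) − 13 = 2, and the invariant factors of ∂_2 are all 1, so H_1 ≅ Z^2.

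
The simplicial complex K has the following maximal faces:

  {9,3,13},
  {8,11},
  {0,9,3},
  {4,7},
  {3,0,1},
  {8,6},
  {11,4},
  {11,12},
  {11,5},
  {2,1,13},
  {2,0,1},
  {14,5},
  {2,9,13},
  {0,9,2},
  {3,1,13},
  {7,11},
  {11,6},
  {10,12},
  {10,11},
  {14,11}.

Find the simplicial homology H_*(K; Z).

Fix the vertex order 0 < 1 < 2 < 3 < 4 < 5 < 6 < 7 < 8 < 9 < 10 < 11 < 12 < 13 < 14 and write every simplex with vertices in increasing order. Then dim K = 2 and the simplices of K are:

  0-simplices (15): [0], [1], [2], [3], [4], [5], [6], [7], [8], [9], [10], [11], [12], [13], [14]
  1-simplices (24): (24 of them)
  2-simplices (8): [0,1,2], [0,1,3], [0,2,9], [0,3,9], [1,2,13], [1,3,13], [2,9,13], [3,9,13]

so the chain groups are C_0 ≅ Z^15, C_1 ≅ Z^24, C_2 ≅ Z^8.

Boundary ∂_1: C_1 → C_0 is given by ∂[p,q] = [q] − [p]. For instance
  ∂[11,14] = [14] − [11].
This gives a 15×24 integer matrix of rank 13; reducing to Smith normal form yields diagonal entries (1,1,1,1,1,1,1,1,1,1,1,1,1).

The boundary map ∂_2: C_2 → C_1 acts by ∂[p,q,r] = [q,r] − [p,r] + [p,q]. For instance
  ∂[0,2,9] = [2,9] − [0,9] + [0,2],
  ∂[0,3,9] = [3,9] − [0,9] + [0,3].
The 24×8 boundary matrix has rank 7 and Smith normal form diag(1,1,1,1,1,1,1).

Reading off H_k = ker ∂_k / im ∂_{k+1}:

  H_0: rank C_0 − rank ∂_1 = 15 − 13 = 2, and the invariant factors of ∂_1 are all 1, so H_0 = Z^2.
  H_1: rank ker ∂_1 − rank ∂_2 = (24 − 13) − 7 = 4, and the invariant factors of ∂_2 are all 1, so H_1 = Z^4.
  H_2: rank ker ∂_2 − rank ∂_3 = (8 − 7) − 0 = 1, and there is no ∂_3, so H_2 = Z.

H_0 ≅ Z^2,  H_1 ≅ Z^4,  H_2 ≅ Z.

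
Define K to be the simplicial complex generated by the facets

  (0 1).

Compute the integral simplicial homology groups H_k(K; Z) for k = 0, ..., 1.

We work with the vertex ordering 0 < 1. The simplices of K, each written with vertices in increasing order, are:

  0-simplices (2): [0], [1]
  1-simplices (1): [0,1]

giving chain groups C_0 ≅ Z^2, C_1 ≅ Z^1.

Boundary ∂_1: C_1 → C_0 maps an edge to its endpoints' difference, ∂[p,q] = q − p. For instance
  ∂[0,1] = [1] − [0].
The resulting 2×1 matrix has rank 1, and its Smith normal form has invariant factors (1).

Now H_k = ker ∂_k / im ∂_{k+1}, so:

  H_0: rank C_0 − rank ∂_1 = 2 − 1 = 1, and the invariant factors of ∂_1 are all 1, so H_0 ≅ Z.
  H_1: rank ker ∂_1 − rank ∂_2 = (1 − 1) − 0 = 0, and there is no ∂_2, so H_1 ≅ 0.

(K is a triangulation of the 1-simplex.)

H_0 ≅ Z,  H_1 = 0.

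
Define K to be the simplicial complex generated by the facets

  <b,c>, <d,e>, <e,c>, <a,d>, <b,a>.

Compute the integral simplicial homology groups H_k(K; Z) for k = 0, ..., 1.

H_0 = Z,  H_1 = Z.

Order the vertices as a < b < c < d < e. Listing each simplex with vertices in this order, K has dimension 1 with simplices:

  0-simplices (5): a, b, c, d, e
  1-simplices (5): ab, ad, bc, ce, de

so the chain groups are C_0 ≅ Z^5, C_1 ≅ Z^5.

∂_1: C_1 → C_0 sends each edge [p,q] (with p < q) to q − p. For instance
  ∂ad = d − a.
The 5×5 boundary matrix has rank 4 and Smith normal form diag(1,1,1,1).

Computing H_k = (kernel of ∂_k) / (image of ∂_{k+1}):

  H_0: rank C_0 − rank ∂_1 = 5 − 4 = 1, and the invariant factors of ∂_1 are all 1, so H_0 = Z.
  H_1: rank ker ∂_1 − rank ∂_2 = (5 − 4) − 0 = 1, and there is no ∂_2, so H_1 = Z.

As a check, the Euler characteristic is 5 − 5 = 0, which agrees with 1 − 1 = 0.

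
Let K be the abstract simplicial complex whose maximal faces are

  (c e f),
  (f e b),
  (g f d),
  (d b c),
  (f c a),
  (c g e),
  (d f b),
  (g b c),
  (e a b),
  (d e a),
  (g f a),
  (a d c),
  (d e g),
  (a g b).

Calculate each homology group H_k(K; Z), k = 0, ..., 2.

H_0 ≅ Z,  H_1 ≅ Z^2,  H_2 ≅ Z.

We work with the vertex ordering a < b < c < d < e < f < g. The simplices of K, each written with vertices in increasing order, are:

  0-simplices (7): a, b, c, d, e, f, g
  1-simplices (21): ab, ac, ad, ae, af, ag, bc, bd, be, bf, bg, cd, ce, cf, cg, de, df, dg, ef, eg, fg
  2-simplices (14): abe, abg, acd, acf, ade, afg, bcd, bcg, bdf, bef, cef, ceg, deg, dfg

Hence C_0 ≅ Z^7, C_1 ≅ Z^21, C_2 ≅ Z^14.

∂_1: C_1 → C_0 maps an edge to its endpoints' difference, ∂[p,q] = q − p. For instance
  ∂ac = c − a.
The resulting 7×21 matrix has rank 6, and its Smith normal form has invariant factors (1,1,1,1,1,1).

∂_2: C_2 → C_1 acts by ∂[p,q,r] = [q,r] − [p,r] + [p,q]. For instance
  ∂abg = bg − ag + ab,
  ∂bcg = cg − bg + bc.
This gives a 21×14 integer matrix of rank 13; reducing to Smith normal form yields diagonal entries (1,1,1,1,1,1,1,1,1,1,1,1,1).

From H_k ≅ ker(∂_k) / im(∂_{k+1}) we obtain:

  H_0: rank C_0 − rank ∂_1 = 7 − 6 = 1, and the invariant factors of ∂_1 are all 1, so H_0 ≅ Z.
  H_1: rank ker ∂_1 − rank ∂_2 = (21 − 6) − 13 = 2, and the invariant factors of ∂_2 are all 1, so H_1 ≅ Z^2.
  H_2: rank ker ∂_2 − rank ∂_3 = (14 − 13) − 0 = 1, and there is no ∂_3, so H_2 ≅ Z.

(K is a triangulation of the torus T^2.)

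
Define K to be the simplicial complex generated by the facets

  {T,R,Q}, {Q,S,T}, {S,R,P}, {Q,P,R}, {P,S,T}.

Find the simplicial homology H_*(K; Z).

H_0 ≅ Z,  H_1 ≅ Z,  H_2 = 0.

Take the total order P < Q < R < S < T on the vertex set. Then K (dimension 2) consists of the simplices:

  0-simplices (5): P, Q, R, S, T
  1-simplices (10): PQ, PR, PS, PT, QR, QS, QT, RS, RT, ST
  2-simplices (5): PQR, PRS, PST, QRT, QST

so the chain groups are C_0 ≅ Z^5, C_1 ≅ Z^10, C_2 ≅ Z^5.

∂_1: C_1 → C_0 is given by ∂[p,q] = [q] − [p]. For instance
  ∂PS = S − P.
This gives a 5×10 integer matrix of rank 4; reducing to Smith normal form yields diagonal entries (1,1,1,1).

Boundary ∂_2: C_2 → C_1 sends each 2-simplex [p,q,r] to [q,r] − [p,r] + [p,q]. For instance
  ∂QRT = RT − QT + QR,
  ∂PQR = QR − PR + PQ.
The resulting 10×5 matrix has rank 5, and its Smith normal form has invariant factors (1,1,1,1,1).

From H_k ≅ ker(∂_k) / im(∂_{k+1}) we obtain:

  H_0: rank C_0 − rank ∂_1 = 5 − 4 = 1, and the invariant factors of ∂_1 are all 1, so H_0 = Z.
  H_1: rank ker ∂_1 − rank ∂_2 = (10 − 4) − 5 = 1, and the invariant factors of ∂_2 are all 1, so H_1 = Z.
  H_2: rank ker ∂_2 − rank ∂_3 = (5 − 5) − 0 = 0, and there is no ∂_3, so H_2 = 0.

As a check, the Euler characteristic is 5 − 10 + 5 = 0, which agrees with 1 − 1 + 0 = 0.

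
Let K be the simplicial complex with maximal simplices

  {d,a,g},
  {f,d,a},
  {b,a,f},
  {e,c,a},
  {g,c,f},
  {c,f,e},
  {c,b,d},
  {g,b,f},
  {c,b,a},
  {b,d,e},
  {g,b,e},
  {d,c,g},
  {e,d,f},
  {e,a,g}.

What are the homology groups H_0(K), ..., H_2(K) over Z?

K has 7 vertices, 21 edges, 14 triangles.
rank ∂_0 = 0, rank ∂_1 = 6 ⇒ b_0 = 7 − 0 − 6 = 1; all invariant factors of ∂_1 are 1 so no torsion. So H_0 = Z.
rank ∂_1 = 6, rank ∂_2 = 13 ⇒ b_1 = 21 − 6 − 13 = 2; all invariant factors of ∂_2 are 1 so no torsion. So H_1 = Z^2.
rank ∂_2 = 13, rank ∂_3 = 0 ⇒ b_2 = 14 − 13 − 0 = 1. So H_2 = Z.

H_0 ≅ Z,  H_1 ≅ Z^2,  H_2 ≅ Z.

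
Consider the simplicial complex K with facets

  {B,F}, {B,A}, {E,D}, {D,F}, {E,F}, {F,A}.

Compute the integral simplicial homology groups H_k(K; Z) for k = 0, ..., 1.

K has 5 vertices, 6 edges.
rank ∂_0 = 0, rank ∂_1 = 4 ⇒ b_0 = 5 − 0 − 4 = 1; all invariant factors of ∂_1 are 1 so no torsion. So H_0 ≅ Z.
rank ∂_1 = 4, rank ∂_2 = 0 ⇒ b_1 = 6 − 4 − 0 = 2. So H_1 ≅ Z^2.

H_0 ≅ Z,  H_1 ≅ Z^2.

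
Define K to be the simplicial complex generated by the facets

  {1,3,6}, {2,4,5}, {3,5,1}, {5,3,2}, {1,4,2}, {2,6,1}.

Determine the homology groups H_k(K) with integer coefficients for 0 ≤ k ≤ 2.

Order the vertices as 1 < 2 < 3 < 4 < 5 < 6. Listing each simplex with vertices in this order, K has dimension 2 with simplices:

  0-simplices (6): [1], [2], [3], [4], [5], [6]
  1-simplices (12): [1,2], [1,3], [1,4], [1,5], [1,6], [2,3], [2,4], [2,5], [2,6], [3,5], [3,6], [4,5]
  2-simplices (6): [1,2,4], [1,2,6], [1,3,5], [1,3,6], [2,3,5], [2,4,5]

so the chain groups are C_0 ≅ Z^6, C_1 ≅ Z^12, C_2 ≅ Z^6.

The boundary map ∂_1: C_1 → C_0 sends each edge [p,q] (with p < q) to q − p.
The resulting 6×12 matrix has rank 5, and its Smith normal form has invariant factors (1,1,1,1,1).

∂_2: C_2 → C_1 maps a triangle to the signed sum of its edges. For instance
  ∂[2,3,5] = [3,5] − [2,5] + [2,3],
  ∂[1,2,6] = [2,6] − [1,6] + [1,2].
The resulting 12×6 matrix has rank 6, and its Smith normal form has invariant factors (1,1,1,1,1,1).

Computing H_k = (kernel of ∂_k) / (image of ∂_{k+1}):

  H_0: rank C_0 − rank ∂_1 = 6 − 5 = 1, and the invariant factors of ∂_1 are all 1, so H_0 ≅ Z.
  H_1: rank ker ∂_1 − rank ∂_2 = (12 − 5) − 6 = 1, and the invariant factors of ∂_2 are all 1, so H_1 ≅ Z.
  H_2: rank ker ∂_2 − rank ∂_3 = (6 − 6) − 0 = 0, and there is no ∂_3, so H_2 ≅ 0.

H_0 = Z,  H_1 = Z,  H_2 = 0.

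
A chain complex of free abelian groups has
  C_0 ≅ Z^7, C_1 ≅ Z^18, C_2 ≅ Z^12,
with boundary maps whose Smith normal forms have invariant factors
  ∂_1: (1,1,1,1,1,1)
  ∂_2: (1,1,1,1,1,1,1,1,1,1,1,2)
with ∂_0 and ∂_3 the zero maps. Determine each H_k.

H_0: b_0 = 7 − 0 − 6 = 1; torsion from ∂_1 factors > 1: none. So H_0 = Z.
H_1: b_1 = 18 − 6 − 12 = 0; torsion from ∂_2 factors > 1: [2]. So H_1 = Z/2.
H_2: b_2 = 12 − 12 − 0 = 0; torsion from ∂_3 factors > 1: none. So H_2 = 0.

H_0 = Z,  H_1 = Z/2,  H_2 = 0.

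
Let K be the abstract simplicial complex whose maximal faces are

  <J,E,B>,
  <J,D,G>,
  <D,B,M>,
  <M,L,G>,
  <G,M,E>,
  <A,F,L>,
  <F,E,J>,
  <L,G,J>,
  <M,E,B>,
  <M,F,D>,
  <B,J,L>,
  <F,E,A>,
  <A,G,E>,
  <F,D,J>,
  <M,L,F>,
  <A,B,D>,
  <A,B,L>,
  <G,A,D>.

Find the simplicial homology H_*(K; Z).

H_0 ≅ Z,  H_1 ≅ Z^2,  H_2 ≅ Z.

Take the total order A < B < D < E < F < G < J < L < M on the vertex set. Then K (dimension 2) consists of the simplices:

  0-simplices (9): A, B, D, E, F, G, J, L, M
  1-simplices (27): AB, AD, AE, AF, AG, AL, BD, BE, BJ, BL, BM, DF, DG, DJ, DM, EF, EG, EJ, EM, FJ, FL, FM, GJ, GL, GM, JL, LM
  2-simplices (18): ABD, ABL, ADG, AEF, AEG, AFL, BDM, BEJ, BEM, BJL, DFJ, DFM, DGJ, EFJ, EGM, FLM, GJL, GLM

Hence C_0 ≅ Z^9, C_1 ≅ Z^27, C_2 ≅ Z^18.

The boundary map ∂_1: C_1 → C_0 sends each edge [p,q] (with p < q) to q − p.
As a 9×27 matrix over Z this has rank 8, with invariant factors (1,1,1,1,1,1,1,1).

∂_2: C_2 → C_1 maps a triangle to the signed sum of its edges. For instance
  ∂BDM = DM − BM + BD,
  ∂BEM = EM − BM + BE.
As a 27×18 matrix over Z this has rank 17, with invariant factors (1,1,1,1,1,1,1,1,1,1,1,1,1,1,1,1,1).

Computing H_k = (kernel of ∂_k) / (image of ∂_{k+1}):

  H_0: rank C_0 − rank ∂_1 = 9 − 8 = 1, and the invariant factors of ∂_1 are all 1, so H_0 = Z.
  H_1: rank ker ∂_1 − rank ∂_2 = (27 − 8) − 17 = 2, and the invariant factors of ∂_2 are all 1, so H_1 = Z^2.
  H_2: rank ker ∂_2 − rank ∂_3 = (18 − 17) − 0 = 1, and there is no ∂_3, so H_2 = Z.

As a check, the Euler characteristic is 9 − 27 + 18 = 0, which agrees with 1 − 2 + 1 = 0.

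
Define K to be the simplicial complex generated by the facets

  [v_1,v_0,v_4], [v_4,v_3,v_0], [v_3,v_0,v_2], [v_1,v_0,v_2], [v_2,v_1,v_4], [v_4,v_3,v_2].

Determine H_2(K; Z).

K has 5 vertices, 9 edges, 6 triangles.
rank ∂_2 = 5, rank ∂_3 = 0 ⇒ b_2 = 6 − 5 − 0 = 1. So H_2 = Z.

H_2 ≅ Z.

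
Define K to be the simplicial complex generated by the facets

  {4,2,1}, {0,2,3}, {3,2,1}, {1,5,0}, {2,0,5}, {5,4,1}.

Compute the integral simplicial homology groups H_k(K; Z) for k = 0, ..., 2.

H_0 ≅ Z,  H_1 ≅ Z,  H_2 = 0.

Take the total order 0 < 1 < 2 < 3 < 4 < 5 on the vertex set. Then K (dimension 2) consists of the simplices:

  0-simplices (6): [0], [1], [2], [3], [4], [5]
  1-simplices (12): [0,1], [0,2], [0,3], [0,5], [1,2], [1,3], [1,4], [1,5], [2,3], [2,4], [2,5], [4,5]
  2-simplices (6): [0,1,5], [0,2,3], [0,2,5], [1,2,3], [1,2,4], [1,4,5]

giving chain groups C_0 ≅ Z^6, C_1 ≅ Z^12, C_2 ≅ Z^6.

∂_1: C_1 → C_0 maps an edge to its endpoints' difference, ∂[p,q] = q − p.
The resulting 6×12 matrix has rank 5, and its Smith normal form has invariant factors (1,1,1,1,1).

The boundary map ∂_2: C_2 → C_1 maps a triangle to the signed sum of its edges. For instance
  ∂[1,2,3] = [2,3] − [1,3] + [1,2],
  ∂[0,1,5] = [1,5] − [0,5] + [0,1].
This gives a 12×6 integer matrix of rank 6; reducing to Smith normal form yields diagonal entries (1,1,1,1,1,1).

Now H_k = ker ∂_k / im ∂_{k+1}, so:

  H_0: rank C_0 − rank ∂_1 = 6 − 5 = 1, and the invariant factors of ∂_1 are all 1, so H_0 = Z.
  H_1: rank ker ∂_1 − rank ∂_2 = (12 − 5) − 6 = 1, and the invariant factors of ∂_2 are all 1, so H_1 = Z.
  H_2: rank ker ∂_2 − rank ∂_3 = (6 − 6) − 0 = 0, and there is no ∂_3, so H_2 = 0.

As a check, the Euler characteristic is 6 − 12 + 6 = 0, which agrees with 1 − 1 + 0 = 0.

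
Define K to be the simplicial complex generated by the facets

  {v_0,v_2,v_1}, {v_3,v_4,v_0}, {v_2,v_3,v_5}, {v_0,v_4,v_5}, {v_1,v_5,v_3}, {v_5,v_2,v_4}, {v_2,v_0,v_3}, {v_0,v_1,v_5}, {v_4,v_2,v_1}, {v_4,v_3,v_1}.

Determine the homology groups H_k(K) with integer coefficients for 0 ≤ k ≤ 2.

Order the vertices as v_0 < v_1 < v_2 < v_3 < v_4 < v_5. Listing each simplex with vertices in this order, K has dimension 2 with simplices:

  0-simplices (6): [v_0], [v_1], [v_2], [v_3], [v_4], [v_5]
  1-simplices (15): (15 of them)
  2-simplices (10): [v_0,v_1,v_2], [v_0,v_1,v_5], [v_0,v_2,v_3], [v_0,v_3,v_4], [v_0,v_4,v_5], [v_1,v_2,v_4], [v_1,v_3,v_4], [v_1,v_3,v_5], [v_2,v_3,v_5], [v_2,v_4,v_5]

giving chain groups C_0 ≅ Z^6, C_1 ≅ Z^15, C_2 ≅ Z^10.

Boundary ∂_1: C_1 → C_0 maps an edge to its endpoints' difference, ∂[p,q] = q − p. For instance
  ∂[v_3,v_4] = [v_4] − [v_3].
As a 6×15 matrix over Z this has rank 5, with invariant factors (1,1,1,1,1).

Boundary ∂_2: C_2 → C_1 maps a triangle to the signed sum of its edges. For instance
  ∂[v_1,v_3,v_5] = [v_3,v_5] − [v_1,v_5] + [v_1,v_3],
  ∂[v_0,v_1,v_5] = [v_1,v_5] − [v_0,v_5] + [v_0,v_1].
As a 15×10 matrix over Z this has rank 10, with invariant factors (1,1,1,1,1,1,1,1,1,2).

Computing H_k = (kernel of ∂_k) / (image of ∂_{k+1}):

  H_0: rank C_0 − rank ∂_1 = 6 − 5 = 1, and the invariant factors of ∂_1 are all 1, so H_0 = Z.
  H_1: rank ker ∂_1 − rank ∂_2 = (15 − 5) − 10 = 0, and ∂_2 has invariant factor 2 > 1, so H_1 = Z_2.
  H_2: rank ker ∂_2 − rank ∂_3 = (10 − 10) − 0 = 0, and there is no ∂_3, so H_2 = 0.

As a check, the Euler characteristic is 6 − 15 + 10 = 1, which agrees with 1 − 0 + 0 = 1.

H_0 = Z,  H_1 = Z_2,  H_2 = 0.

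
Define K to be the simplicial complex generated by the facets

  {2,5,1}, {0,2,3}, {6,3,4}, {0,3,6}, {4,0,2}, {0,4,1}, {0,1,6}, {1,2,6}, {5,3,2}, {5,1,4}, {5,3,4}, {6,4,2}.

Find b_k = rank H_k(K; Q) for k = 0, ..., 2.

b_0 = 1, b_1 = 0, b_2 = 0.

K has 7 vertices, 18 edges, 12 triangles.
rank ∂_0 = 0, rank ∂_1 = 6 ⇒ b_0 = 7 − 0 − 6 = 1; all invariant factors of ∂_1 are 1 so no torsion. So H_0 = Z.
rank ∂_1 = 6, rank ∂_2 = 12 ⇒ b_1 = 18 − 6 − 12 = 0; ∂_2 has invariant factor(s) [2] giving torsion. So H_1 = Z/2.
rank ∂_2 = 12, rank ∂_3 = 0 ⇒ b_2 = 12 − 12 − 0 = 0. So H_2 = 0.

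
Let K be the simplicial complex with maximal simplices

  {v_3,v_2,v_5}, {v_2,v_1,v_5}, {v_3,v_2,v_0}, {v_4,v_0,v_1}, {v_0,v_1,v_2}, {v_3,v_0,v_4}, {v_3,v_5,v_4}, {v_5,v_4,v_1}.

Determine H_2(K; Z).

H_2 = Z.

Fix the vertex order v_0 < v_1 < v_2 < v_3 < v_4 < v_5 and write every simplex with vertices in increasing order. Then dim K = 2 and the simplices of K are:

  0-simplices (6): [v_0], [v_1], [v_2], [v_3], [v_4], [v_5]
  1-simplices (12): [v_0,v_1], [v_0,v_2], [v_0,v_3], [v_0,v_4], [v_1,v_2], [v_1,v_4], [v_1,v_5], [v_2,v_3], [v_2,v_5], [v_3,v_4], [v_3,v_5], [v_4,v_5]
  2-simplices (8): [v_0,v_1,v_2], [v_0,v_1,v_4], [v_0,v_2,v_3], [v_0,v_3,v_4], [v_1,v_2,v_5], [v_1,v_4,v_5], [v_2,v_3,v_5], [v_3,v_4,v_5]

giving chain groups C_0 ≅ Z^6, C_1 ≅ Z^12, C_2 ≅ Z^8.

Boundary ∂_1: C_1 → C_0 maps an edge to its endpoints' difference, ∂[p,q] = q − p. For instance
  ∂[v_0,v_3] = [v_3] − [v_0].
The 6×12 boundary matrix has rank 5 and Smith normal form diag(1,1,1,1,1).

The boundary map ∂_2: C_2 → C_1 acts by ∂[p,q,r] = [q,r] − [p,r] + [p,q]. For instance
  ∂[v_0,v_1,v_4] = [v_1,v_4] − [v_0,v_4] + [v_0,v_1],
  ∂[v_1,v_4,v_5] = [v_4,v_5] − [v_1,v_5] + [v_1,v_4].
The 12×8 boundary matrix has rank 7 and Smith normal form diag(1,1,1,1,1,1,1).

Computing H_k = (kernel of ∂_k) / (image of ∂_{k+1}):

  H_2: rank ker ∂_2 − rank ∂_3 = (8 − 7) − 0 = 1, and there is no ∂_3, so H_2 ≅ Z.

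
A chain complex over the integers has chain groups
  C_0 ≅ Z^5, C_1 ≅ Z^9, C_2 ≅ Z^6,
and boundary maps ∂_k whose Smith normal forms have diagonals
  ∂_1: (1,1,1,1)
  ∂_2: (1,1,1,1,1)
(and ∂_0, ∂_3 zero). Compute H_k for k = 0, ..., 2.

H_0 ≅ Z,  H_1 = 0,  H_2 ≅ Z.

H_0: b_0 = 5 − 0 − 4 = 1; torsion from ∂_1 factors > 1: none. So H_0 ≅ Z.
H_1: b_1 = 9 − 4 − 5 = 0; torsion from ∂_2 factors > 1: none. So H_1 ≅ 0.
H_2: b_2 = 6 − 5 − 0 = 1; torsion from ∂_3 factors > 1: none. So H_2 ≅ Z.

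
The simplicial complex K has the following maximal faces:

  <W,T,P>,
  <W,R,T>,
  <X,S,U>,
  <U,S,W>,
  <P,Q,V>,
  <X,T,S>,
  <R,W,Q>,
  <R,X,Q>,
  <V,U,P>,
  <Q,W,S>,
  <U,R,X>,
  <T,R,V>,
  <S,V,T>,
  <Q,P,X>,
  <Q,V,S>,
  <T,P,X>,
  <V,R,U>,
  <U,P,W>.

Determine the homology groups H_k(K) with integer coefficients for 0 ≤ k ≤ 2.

Fix the vertex order P < Q < R < S < T < U < V < W < X and write every simplex with vertices in increasing order. Then dim K = 2 and the simplices of K are:

  0-simplices (9): P, Q, R, S, T, U, V, W, X
  1-simplices (27): PQ, PT, PU, PV, PW, PX, QR, QS, QV, QW, QX, RT, RU, RV, RW, RX, ST, SU, SV, SW, SX, TV, TW, TX, UV, UW, UX
  2-simplices (18): PQV, PQX, PTW, PTX, PUV, PUW, QRW, QRX, QSV, QSW, RTV, RTW, RUV, RUX, STV, STX, SUW, SUX

giving chain groups C_0 ≅ Z^9, C_1 ≅ Z^27, C_2 ≅ Z^18.

The boundary map ∂_1: C_1 → C_0 is given by ∂[p,q] = [q] − [p].
The 9×27 boundary matrix has rank 8 and Smith normal form diag(1,1,1,1,1,1,1,1).

∂_2: C_2 → C_1 sends each 2-simplex [p,q,r] to [q,r] − [p,r] + [p,q]. For instance
  ∂STV = TV − SV + ST,
  ∂PUW = UW − PW + PU.
The 27×18 boundary matrix has rank 17 and Smith normal form diag(1,1,1,1,1,1,1,1,1,1,1,1,1,1,1,1,1).

Computing H_k = (kernel of ∂_k) / (image of ∂_{k+1}):

  H_0: rank C_0 − rank ∂_1 = 9 − 8 = 1, and the invariant factors of ∂_1 are all 1, so H_0 ≅ Z.
  H_1: rank ker ∂_1 − rank ∂_2 = (27 − 8) − 17 = 2, and the invariant factors of ∂_2 are all 1, so H_1 ≅ Z^2.
  H_2: rank ker ∂_2 − rank ∂_3 = (18 − 17) − 0 = 1, and there is no ∂_3, so H_2 ≅ Z.

H_0 = Z,  H_1 = Z^2,  H_2 = Z.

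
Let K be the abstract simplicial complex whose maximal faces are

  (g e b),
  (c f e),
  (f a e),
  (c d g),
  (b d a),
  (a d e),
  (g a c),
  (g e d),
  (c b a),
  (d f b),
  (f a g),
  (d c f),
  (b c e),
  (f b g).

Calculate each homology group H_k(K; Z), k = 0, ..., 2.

H_0 ≅ Z,  H_1 ≅ Z^2,  H_2 ≅ Z.

We work with the vertex ordering a < b < c < d < e < f < g. The simplices of K, each written with vertices in increasing order, are:

  0-simplices (7): a, b, c, d, e, f, g
  1-simplices (21): ab, ac, ad, ae, af, ag, bc, bd, be, bf, bg, cd, ce, cf, cg, de, df, dg, ef, eg, fg
  2-simplices (14): abc, abd, acg, ade, aef, afg, bce, bdf, beg, bfg, cdf, cdg, cef, deg

Hence C_0 ≅ Z^7, C_1 ≅ Z^21, C_2 ≅ Z^14.

The boundary map ∂_1: C_1 → C_0 sends each edge [p,q] (with p < q) to q − p.
The 7×21 boundary matrix has rank 6 and Smith normal form diag(1,1,1,1,1,1).

The boundary map ∂_2: C_2 → C_1 sends each 2-simplex [p,q,r] to [q,r] − [p,r] + [p,q]. For instance
  ∂cdg = dg − cg + cd,
  ∂abd = bd − ad + ab.
As a 21×14 matrix over Z this has rank 13, with invariant factors (1,1,1,1,1,1,1,1,1,1,1,1,1).

Reading off H_k = ker ∂_k / im ∂_{k+1}:

  H_0: rank C_0 − rank ∂_1 = 7 − 6 = 1, and the invariant factors of ∂_1 are all 1, so H_0 ≅ Z.
  H_1: rank ker ∂_1 − rank ∂_2 = (21 − 6) − 13 = 2, and the invariant factors of ∂_2 are all 1, so H_1 ≅ Z^2.
  H_2: rank ker ∂_2 − rank ∂_3 = (14 − 13) − 0 = 1, and there is no ∂_3, so H_2 ≅ Z.

As a check, the Euler characteristic is 7 − 21 + 14 = 0, which agrees with 1 − 2 + 1 = 0.
(K is a triangulation of the torus T^2.)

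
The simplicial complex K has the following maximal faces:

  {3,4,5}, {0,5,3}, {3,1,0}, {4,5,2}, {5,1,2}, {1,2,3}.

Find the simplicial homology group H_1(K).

H_1 ≅ Z.

Order the vertices as 0 < 1 < 2 < 3 < 4 < 5. Listing each simplex with vertices in this order, K has dimension 2 with simplices:

  0-simplices (6): [0], [1], [2], [3], [4], [5]
  1-simplices (12): [0,1], [0,3], [0,5], [1,2], [1,3], [1,5], [2,3], [2,4], [2,5], [3,4], [3,5], [4,5]
  2-simplices (6): [0,1,3], [0,3,5], [1,2,3], [1,2,5], [2,4,5], [3,4,5]

giving chain groups C_0 ≅ Z^6, C_1 ≅ Z^12, C_2 ≅ Z^6.

The boundary map ∂_1: C_1 → C_0 sends each edge [p,q] (with p < q) to q − p. For instance
  ∂[3,5] = [5] − [3].
This gives a 6×12 integer matrix of rank 5; reducing to Smith normal form yields diagonal entries (1,1,1,1,1).

∂_2: C_2 → C_1 acts by ∂[p,q,r] = [q,r] − [p,r] + [p,q]. For instance
  ∂[0,1,3] = [1,3] − [0,3] + [0,1],
  ∂[0,3,5] = [3,5] − [0,5] + [0,3].
The 12×6 boundary matrix has rank 6 and Smith normal form diag(1,1,1,1,1,1).

From H_k ≅ ker(∂_k) / im(∂_{k+1}) we obtain:

  H_1: rank ker ∂_1 − rank ∂_2 = (12 − 5) − 6 = 1, and the invariant factors of ∂_2 are all 1, so H_1 = Z.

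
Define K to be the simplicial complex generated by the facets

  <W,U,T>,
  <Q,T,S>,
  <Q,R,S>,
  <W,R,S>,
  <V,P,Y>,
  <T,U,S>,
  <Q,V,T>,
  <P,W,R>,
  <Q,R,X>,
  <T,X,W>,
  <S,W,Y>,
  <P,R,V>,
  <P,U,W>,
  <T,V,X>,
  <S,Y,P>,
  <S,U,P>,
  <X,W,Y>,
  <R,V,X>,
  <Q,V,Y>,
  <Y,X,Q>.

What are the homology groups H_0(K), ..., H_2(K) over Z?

H_0 = Z,  H_1 = Z ⊕ Z/2,  H_2 = 0.

K has 10 vertices, 30 edges, 20 triangles.
rank ∂_0 = 0, rank ∂_1 = 9 ⇒ b_0 = 10 − 0 − 9 = 1; all invariant factors of ∂_1 are 1 so no torsion. So H_0 = Z.
rank ∂_1 = 9, rank ∂_2 = 20 ⇒ b_1 = 30 − 9 − 20 = 1; ∂_2 has invariant factor(s) [2] giving torsion. So H_1 = Z ⊕ Z/2.
rank ∂_2 = 20, rank ∂_3 = 0 ⇒ b_2 = 20 − 20 − 0 = 0. So H_2 = 0.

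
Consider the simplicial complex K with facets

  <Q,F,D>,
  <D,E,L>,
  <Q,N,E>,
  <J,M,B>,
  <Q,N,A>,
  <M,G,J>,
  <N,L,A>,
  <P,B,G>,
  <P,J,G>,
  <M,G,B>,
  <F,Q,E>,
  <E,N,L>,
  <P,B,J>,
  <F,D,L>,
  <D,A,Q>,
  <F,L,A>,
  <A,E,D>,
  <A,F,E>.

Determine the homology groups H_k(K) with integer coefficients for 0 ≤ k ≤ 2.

Order the vertices as A < B < D < E < F < G < J < L < M < N < P < Q. Listing each simplex with vertices in this order, K has dimension 2 with simplices:

  0-simplices (12): A, B, D, E, F, G, J, L, M, N, P, Q
  1-simplices (27): AD, AE, AF, AL, AN, AQ, BG, BJ, BM, BP, DE, DF, DL, DQ, EF, EL, EN, EQ, FL, FQ, GJ, GM, GP, JM, JP, LN, NQ
  2-simplices (18): ADE, ADQ, AEF, AFL, ALN, ANQ, BGM, BGP, BJM, BJP, DEL, DFL, DFQ, EFQ, ELN, ENQ, GJM, GJP

so the chain groups are C_0 ≅ Z^12, C_1 ≅ Z^27, C_2 ≅ Z^18.

Boundary ∂_1: C_1 → C_0 is given by ∂[p,q] = [q] − [p].
This gives a 12×27 integer matrix of rank 10; reducing to Smith normal form yields diagonal entries (1,1,1,1,1,1,1,1,1,1).

∂_2: C_2 → C_1 acts by ∂[p,q,r] = [q,r] − [p,r] + [p,q]. For instance
  ∂ANQ = NQ − AQ + AN,
  ∂BJM = JM − BM + BJ.
The resulting 27×18 matrix has rank 17, and its Smith normal form has invariant factors (1,1,1,1,1,1,1,1,1,1,1,1,1,1,1,1,2).

Now H_k = ker ∂_k / im ∂_{k+1}, so:

  H_0: rank C_0 − rank ∂_1 = 12 − 10 = 2, and the invariant factors of ∂_1 are all 1, so H_0 ≅ Z^2.
  H_1: rank ker ∂_1 − rank ∂_2 = (27 − 10) − 17 = 0, and ∂_2 has invariant factor 2 > 1, so H_1 ≅ Z/2.
  H_2: rank ker ∂_2 − rank ∂_3 = (18 − 17) − 0 = 1, and there is no ∂_3, so H_2 ≅ Z.

(K is a triangulation of the disjoint union of the 2-sphere S^2 and the real projective plane RP^2.)

H_0 ≅ Z^2,  H_1 ≅ Z/2,  H_2 ≅ Z.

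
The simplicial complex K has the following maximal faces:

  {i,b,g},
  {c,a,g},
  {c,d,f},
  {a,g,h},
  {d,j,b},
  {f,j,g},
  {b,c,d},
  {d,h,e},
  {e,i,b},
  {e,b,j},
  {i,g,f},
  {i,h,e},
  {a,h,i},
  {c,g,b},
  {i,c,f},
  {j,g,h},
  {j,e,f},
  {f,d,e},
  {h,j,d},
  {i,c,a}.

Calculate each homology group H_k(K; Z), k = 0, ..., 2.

Take the total order a < b < c < d < e < f < g < h < i < j on the vertex set. Then K (dimension 2) consists of the simplices:

  0-simplices (10): a, b, c, d, e, f, g, h, i, j
  1-simplices (30): ac, ag, ah, ai, bc, bd, be, bg, bi, bj, cd, cf, cg, ci, de, df, dh, dj, ef, eh, ei, ej, fg, fi, fj, gh, gi, gj, hi, hj
  2-simplices (20): acg, aci, agh, ahi, bcd, bcg, bdj, bei, bej, bgi, cdf, cfi, def, deh, dhj, efj, ehi, fgi, fgj, ghj

so the chain groups are C_0 ≅ Z^10, C_1 ≅ Z^30, C_2 ≅ Z^20.

∂_1: C_1 → C_0 is given by ∂[p,q] = [q] − [p].
This gives a 10×30 integer matrix of rank 9; reducing to Smith normal form yields diagonal entries (1,1,1,1,1,1,1,1,1).

Boundary ∂_2: C_2 → C_1 maps a triangle to the signed sum of its edges. For instance
  ∂bgi = gi − bi + bg,
  ∂bej = ej − bj + be.
The 30×20 boundary matrix has rank 20 and Smith normal form diag(1,1,1,1,1,1,1,1,1,1,1,1,1,1,1,1,1,1,1,2).

Computing H_k = (kernel of ∂_k) / (image of ∂_{k+1}):

  H_0: rank C_0 − rank ∂_1 = 10 − 9 = 1, and the invariant factors of ∂_1 are all 1, so H_0 = Z.
  H_1: rank ker ∂_1 − rank ∂_2 = (30 − 9) − 20 = 1, and ∂_2 has invariant factor 2 > 1, so H_1 = Z × Z/2.
  H_2: rank ker ∂_2 − rank ∂_3 = (20 − 20) − 0 = 0, and there is no ∂_3, so H_2 = 0.

As a check, the Euler characteristic is 10 − 30 + 20 = 0, which agrees with 1 − 1 + 0 = 0.

H_0 ≅ Z,  H_1 ≅ Z × Z/2,  H_2 = 0.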